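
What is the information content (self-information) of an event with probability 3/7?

Information content I(x) = -log₂(p(x))
I = -log₂(3/7) = -log₂(0.4286)
I = 1.2224 bits


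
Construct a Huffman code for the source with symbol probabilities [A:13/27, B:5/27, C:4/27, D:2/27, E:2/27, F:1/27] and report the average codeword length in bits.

Huffman tree construction:
Combine smallest probabilities repeatedly
Resulting codes:
  A: 0 (length 1)
  B: 111 (length 3)
  C: 110 (length 3)
  D: 1011 (length 4)
  E: 100 (length 3)
  F: 1010 (length 4)
Average length = Σ p(s) × length(s) = 2.1481 bits


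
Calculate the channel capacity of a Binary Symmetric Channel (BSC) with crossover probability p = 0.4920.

For BSC with error probability p:
C = 1 - H(p) where H(p) is binary entropy
H(0.4920) = -0.4920 × log₂(0.4920) - 0.5080 × log₂(0.5080)
H(p) = 0.9998
C = 1 - 0.9998 = 0.0002 bits/use


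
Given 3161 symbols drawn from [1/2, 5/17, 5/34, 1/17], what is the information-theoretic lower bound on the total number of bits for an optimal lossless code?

Entropy H = 1.6664 bits/symbol
Minimum bits = H × n = 1.6664 × 3161
= 5267.52 bits


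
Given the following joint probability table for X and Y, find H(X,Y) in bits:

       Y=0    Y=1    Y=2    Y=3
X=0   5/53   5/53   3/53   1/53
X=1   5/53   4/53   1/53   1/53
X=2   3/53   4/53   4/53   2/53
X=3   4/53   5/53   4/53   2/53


H(X,Y) = -Σ p(x,y) log₂ p(x,y)
  p(0,0)=5/53: -0.0943 × log₂(0.0943) = 0.3213
  p(0,1)=5/53: -0.0943 × log₂(0.0943) = 0.3213
  p(0,2)=3/53: -0.0566 × log₂(0.0566) = 0.2345
  p(0,3)=1/53: -0.0189 × log₂(0.0189) = 0.1081
  p(1,0)=5/53: -0.0943 × log₂(0.0943) = 0.3213
  p(1,1)=4/53: -0.0755 × log₂(0.0755) = 0.2814
  p(1,2)=1/53: -0.0189 × log₂(0.0189) = 0.1081
  p(1,3)=1/53: -0.0189 × log₂(0.0189) = 0.1081
  p(2,0)=3/53: -0.0566 × log₂(0.0566) = 0.2345
  p(2,1)=4/53: -0.0755 × log₂(0.0755) = 0.2814
  p(2,2)=4/53: -0.0755 × log₂(0.0755) = 0.2814
  p(2,3)=2/53: -0.0377 × log₂(0.0377) = 0.1784
  p(3,0)=4/53: -0.0755 × log₂(0.0755) = 0.2814
  p(3,1)=5/53: -0.0943 × log₂(0.0943) = 0.3213
  p(3,2)=4/53: -0.0755 × log₂(0.0755) = 0.2814
  p(3,3)=2/53: -0.0377 × log₂(0.0377) = 0.1784
H(X,Y) = 3.8421 bits


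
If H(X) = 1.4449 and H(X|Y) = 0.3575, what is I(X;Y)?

I(X;Y) = H(X) - H(X|Y)
I(X;Y) = 1.4449 - 0.3575 = 1.0874 bits


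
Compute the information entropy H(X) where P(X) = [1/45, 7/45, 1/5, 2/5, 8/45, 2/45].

H(X) = -Σ p(x) log₂ p(x)
  -1/45 × log₂(1/45) = 0.1220
  -7/45 × log₂(7/45) = 0.4176
  -1/5 × log₂(1/5) = 0.4644
  -2/5 × log₂(2/5) = 0.5288
  -8/45 × log₂(8/45) = 0.4430
  -2/45 × log₂(2/45) = 0.1996
H(X) = 2.1754 bits


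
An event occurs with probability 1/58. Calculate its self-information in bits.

Information content I(x) = -log₂(p(x))
I = -log₂(1/58) = -log₂(0.0172)
I = 5.8580 bits


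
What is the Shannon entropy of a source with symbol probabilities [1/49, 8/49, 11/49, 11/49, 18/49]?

H(X) = -Σ p(x) log₂ p(x)
  -1/49 × log₂(1/49) = 0.1146
  -8/49 × log₂(8/49) = 0.4269
  -11/49 × log₂(11/49) = 0.4838
  -11/49 × log₂(11/49) = 0.4838
  -18/49 × log₂(18/49) = 0.5307
H(X) = 2.0399 bits


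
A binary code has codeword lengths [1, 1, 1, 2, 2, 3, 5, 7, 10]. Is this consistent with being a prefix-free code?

Kraft inequality: Σ 2^(-l_i) ≤ 1 for prefix-free code
Calculating: 2^(-1) + 2^(-1) + 2^(-1) + 2^(-2) + 2^(-2) + 2^(-3) + 2^(-5) + 2^(-7) + 2^(-10)
= 0.5 + 0.5 + 0.5 + 0.25 + 0.25 + 0.125 + 0.03125 + 0.0078125 + 0.0009765625
= 2.1650
Since 2.1650 > 1, prefix-free code does not exist


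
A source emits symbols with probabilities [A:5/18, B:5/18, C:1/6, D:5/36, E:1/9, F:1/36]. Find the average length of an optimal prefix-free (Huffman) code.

Huffman tree construction:
Combine smallest probabilities repeatedly
Resulting codes:
  A: 01 (length 2)
  B: 10 (length 2)
  C: 00 (length 2)
  D: 110 (length 3)
  E: 1111 (length 4)
  F: 1110 (length 4)
Average length = Σ p(s) × length(s) = 2.4167 bits


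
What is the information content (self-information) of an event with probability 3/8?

Information content I(x) = -log₂(p(x))
I = -log₂(3/8) = -log₂(0.3750)
I = 1.4150 bits


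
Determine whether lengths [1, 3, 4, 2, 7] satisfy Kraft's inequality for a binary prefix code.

Kraft inequality: Σ 2^(-l_i) ≤ 1 for prefix-free code
Calculating: 2^(-1) + 2^(-3) + 2^(-4) + 2^(-2) + 2^(-7)
= 0.5 + 0.125 + 0.0625 + 0.25 + 0.0078125
= 0.9453
Since 0.9453 ≤ 1, prefix-free code exists


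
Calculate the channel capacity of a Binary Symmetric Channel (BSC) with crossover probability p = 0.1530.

For BSC with error probability p:
C = 1 - H(p) where H(p) is binary entropy
H(0.1530) = -0.1530 × log₂(0.1530) - 0.8470 × log₂(0.8470)
H(p) = 0.6173
C = 1 - 0.6173 = 0.3827 bits/use


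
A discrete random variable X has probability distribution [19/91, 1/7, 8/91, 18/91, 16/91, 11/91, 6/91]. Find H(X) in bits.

H(X) = -Σ p(x) log₂ p(x)
  -19/91 × log₂(19/91) = 0.4718
  -1/7 × log₂(1/7) = 0.4011
  -8/91 × log₂(8/91) = 0.3084
  -18/91 × log₂(18/91) = 0.4624
  -16/91 × log₂(16/91) = 0.4409
  -11/91 × log₂(11/91) = 0.3685
  -6/91 × log₂(6/91) = 0.2586
H(X) = 2.7118 bits


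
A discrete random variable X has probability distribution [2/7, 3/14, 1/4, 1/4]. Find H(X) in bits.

H(X) = -Σ p(x) log₂ p(x)
  -2/7 × log₂(2/7) = 0.5164
  -3/14 × log₂(3/14) = 0.4762
  -1/4 × log₂(1/4) = 0.5000
  -1/4 × log₂(1/4) = 0.5000
H(X) = 1.9926 bits


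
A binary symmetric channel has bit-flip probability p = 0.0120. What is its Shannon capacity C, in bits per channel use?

For BSC with error probability p:
C = 1 - H(p) where H(p) is binary entropy
H(0.0120) = -0.0120 × log₂(0.0120) - 0.9880 × log₂(0.9880)
H(p) = 0.0938
C = 1 - 0.0938 = 0.9062 bits/use


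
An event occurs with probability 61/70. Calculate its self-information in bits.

Information content I(x) = -log₂(p(x))
I = -log₂(61/70) = -log₂(0.8714)
I = 0.1985 bits


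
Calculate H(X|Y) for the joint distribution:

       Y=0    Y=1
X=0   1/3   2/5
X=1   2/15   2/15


H(X|Y) = Σ_y p(y) H(X|Y=y)
  p(Y=0) = 7/15, H(X|Y=0) = 0.8631
  p(Y=1) = 8/15, H(X|Y=1) = 0.8113
H(X|Y) = 0.4667×0.8631 + 0.5333×0.8113 = 0.8355 bits


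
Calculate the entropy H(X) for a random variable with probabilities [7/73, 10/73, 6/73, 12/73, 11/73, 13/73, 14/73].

H(X) = -Σ p(x) log₂ p(x)
  -7/73 × log₂(7/73) = 0.3243
  -10/73 × log₂(10/73) = 0.3929
  -6/73 × log₂(6/73) = 0.2963
  -12/73 × log₂(12/73) = 0.4282
  -11/73 × log₂(11/73) = 0.4114
  -13/73 × log₂(13/73) = 0.4433
  -14/73 × log₂(14/73) = 0.4569
H(X) = 2.7534 bits


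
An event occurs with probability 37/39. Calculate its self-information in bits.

Information content I(x) = -log₂(p(x))
I = -log₂(37/39) = -log₂(0.9487)
I = 0.0759 bits


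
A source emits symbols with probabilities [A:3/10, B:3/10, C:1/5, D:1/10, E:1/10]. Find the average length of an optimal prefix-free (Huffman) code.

Huffman tree construction:
Combine smallest probabilities repeatedly
Resulting codes:
  A: 10 (length 2)
  B: 11 (length 2)
  C: 00 (length 2)
  D: 010 (length 3)
  E: 011 (length 3)
Average length = Σ p(s) × length(s) = 2.2000 bits


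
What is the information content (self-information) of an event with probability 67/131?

Information content I(x) = -log₂(p(x))
I = -log₂(67/131) = -log₂(0.5115)
I = 0.9673 bits


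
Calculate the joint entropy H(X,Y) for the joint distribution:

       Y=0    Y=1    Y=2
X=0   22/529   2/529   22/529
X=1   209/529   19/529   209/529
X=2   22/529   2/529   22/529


H(X,Y) = -Σ p(x,y) log₂ p(x,y)
  p(0,0)=22/529: -0.0416 × log₂(0.0416) = 0.1908
  p(0,1)=2/529: -0.0038 × log₂(0.0038) = 0.0304
  p(0,2)=22/529: -0.0416 × log₂(0.0416) = 0.1908
  p(1,0)=209/529: -0.3951 × log₂(0.3951) = 0.5293
  p(1,1)=19/529: -0.0359 × log₂(0.0359) = 0.1724
  p(1,2)=209/529: -0.3951 × log₂(0.3951) = 0.5293
  p(2,0)=22/529: -0.0416 × log₂(0.0416) = 0.1908
  p(2,1)=2/529: -0.0038 × log₂(0.0038) = 0.0304
  p(2,2)=22/529: -0.0416 × log₂(0.0416) = 0.1908
H(X,Y) = 2.0550 bits


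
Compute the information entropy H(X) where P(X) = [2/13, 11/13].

H(X) = -Σ p(x) log₂ p(x)
  -2/13 × log₂(2/13) = 0.4155
  -11/13 × log₂(11/13) = 0.2039
H(X) = 0.6194 bits


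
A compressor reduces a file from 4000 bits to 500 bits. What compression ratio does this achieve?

Compression ratio = Original / Compressed
= 4000 / 500 = 8.00:1


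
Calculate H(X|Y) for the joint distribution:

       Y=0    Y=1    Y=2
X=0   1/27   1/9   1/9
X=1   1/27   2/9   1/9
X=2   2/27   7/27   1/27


H(X|Y) = Σ_y p(y) H(X|Y=y)
  p(Y=0) = 4/27, H(X|Y=0) = 1.5000
  p(Y=1) = 16/27, H(X|Y=1) = 1.5052
  p(Y=2) = 7/27, H(X|Y=2) = 1.4488
H(X|Y) = 0.1481×1.5000 + 0.5926×1.5052 + 0.2593×1.4488 = 1.4898 bits


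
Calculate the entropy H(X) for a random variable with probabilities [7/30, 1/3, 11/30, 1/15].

H(X) = -Σ p(x) log₂ p(x)
  -7/30 × log₂(7/30) = 0.4899
  -1/3 × log₂(1/3) = 0.5283
  -11/30 × log₂(11/30) = 0.5307
  -1/15 × log₂(1/15) = 0.2605
H(X) = 1.8094 bits


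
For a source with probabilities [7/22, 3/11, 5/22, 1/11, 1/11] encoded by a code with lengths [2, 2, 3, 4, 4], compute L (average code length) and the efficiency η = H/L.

Average length L = Σ p_i × l_i = 2.5909 bits
Entropy H = 2.1517 bits
Efficiency η = H/L × 100% = 83.05%


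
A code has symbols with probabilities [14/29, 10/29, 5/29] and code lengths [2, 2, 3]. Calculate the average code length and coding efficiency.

Average length L = Σ p_i × l_i = 2.1724 bits
Entropy H = 1.4741 bits
Efficiency η = H/L × 100% = 67.86%


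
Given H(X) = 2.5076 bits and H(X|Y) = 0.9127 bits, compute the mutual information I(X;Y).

I(X;Y) = H(X) - H(X|Y)
I(X;Y) = 2.5076 - 0.9127 = 1.5949 bits


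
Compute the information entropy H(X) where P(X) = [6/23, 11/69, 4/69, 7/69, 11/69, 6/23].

H(X) = -Σ p(x) log₂ p(x)
  -6/23 × log₂(6/23) = 0.5057
  -11/69 × log₂(11/69) = 0.4223
  -4/69 × log₂(4/69) = 0.2382
  -7/69 × log₂(7/69) = 0.3349
  -11/69 × log₂(11/69) = 0.4223
  -6/23 × log₂(6/23) = 0.5057
H(X) = 2.4292 bits


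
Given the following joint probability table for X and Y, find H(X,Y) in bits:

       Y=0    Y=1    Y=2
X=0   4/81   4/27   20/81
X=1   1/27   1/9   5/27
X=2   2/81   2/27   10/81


H(X,Y) = -Σ p(x,y) log₂ p(x,y)
  p(0,0)=4/81: -0.0494 × log₂(0.0494) = 0.2143
  p(0,1)=4/27: -0.1481 × log₂(0.1481) = 0.4081
  p(0,2)=20/81: -0.2469 × log₂(0.2469) = 0.4983
  p(1,0)=1/27: -0.0370 × log₂(0.0370) = 0.1761
  p(1,1)=1/9: -0.1111 × log₂(0.1111) = 0.3522
  p(1,2)=5/27: -0.1852 × log₂(0.1852) = 0.4505
  p(2,0)=2/81: -0.0247 × log₂(0.0247) = 0.1318
  p(2,1)=2/27: -0.0741 × log₂(0.0741) = 0.2781
  p(2,2)=10/81: -0.1235 × log₂(0.1235) = 0.3726
H(X,Y) = 2.8821 bits


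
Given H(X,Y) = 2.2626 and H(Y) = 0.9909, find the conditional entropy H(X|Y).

Chain rule: H(X,Y) = H(X|Y) + H(Y)
H(X|Y) = H(X,Y) - H(Y) = 2.2626 - 0.9909 = 1.2717 bits


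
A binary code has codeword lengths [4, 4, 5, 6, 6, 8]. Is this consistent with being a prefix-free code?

Kraft inequality: Σ 2^(-l_i) ≤ 1 for prefix-free code
Calculating: 2^(-4) + 2^(-4) + 2^(-5) + 2^(-6) + 2^(-6) + 2^(-8)
= 0.0625 + 0.0625 + 0.03125 + 0.015625 + 0.015625 + 0.00390625
= 0.1914
Since 0.1914 ≤ 1, prefix-free code exists


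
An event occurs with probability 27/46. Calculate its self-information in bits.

Information content I(x) = -log₂(p(x))
I = -log₂(27/46) = -log₂(0.5870)
I = 0.7687 bits


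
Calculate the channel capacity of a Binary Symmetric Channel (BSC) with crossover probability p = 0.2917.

For BSC with error probability p:
C = 1 - H(p) where H(p) is binary entropy
H(0.2917) = -0.2917 × log₂(0.2917) - 0.7083 × log₂(0.7083)
H(p) = 0.8709
C = 1 - 0.8709 = 0.1291 bits/use


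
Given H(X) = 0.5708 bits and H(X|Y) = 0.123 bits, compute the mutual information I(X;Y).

I(X;Y) = H(X) - H(X|Y)
I(X;Y) = 0.5708 - 0.123 = 0.4478 bits


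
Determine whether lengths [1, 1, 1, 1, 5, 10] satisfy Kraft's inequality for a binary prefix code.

Kraft inequality: Σ 2^(-l_i) ≤ 1 for prefix-free code
Calculating: 2^(-1) + 2^(-1) + 2^(-1) + 2^(-1) + 2^(-5) + 2^(-10)
= 0.5 + 0.5 + 0.5 + 0.5 + 0.03125 + 0.0009765625
= 2.0322
Since 2.0322 > 1, prefix-free code does not exist


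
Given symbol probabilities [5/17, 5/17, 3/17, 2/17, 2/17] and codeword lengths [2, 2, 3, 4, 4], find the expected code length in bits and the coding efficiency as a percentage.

Average length L = Σ p_i × l_i = 2.6471 bits
Entropy H = 2.2066 bits
Efficiency η = H/L × 100% = 83.36%


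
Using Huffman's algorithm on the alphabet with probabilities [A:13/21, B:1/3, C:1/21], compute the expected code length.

Huffman tree construction:
Combine smallest probabilities repeatedly
Resulting codes:
  A: 1 (length 1)
  B: 01 (length 2)
  C: 00 (length 2)
Average length = Σ p(s) × length(s) = 1.3810 bits


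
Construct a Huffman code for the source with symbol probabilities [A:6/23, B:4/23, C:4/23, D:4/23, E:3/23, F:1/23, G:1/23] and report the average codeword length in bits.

Huffman tree construction:
Combine smallest probabilities repeatedly
Resulting codes:
  A: 10 (length 2)
  B: 110 (length 3)
  C: 111 (length 3)
  D: 00 (length 2)
  E: 011 (length 3)
  F: 0100 (length 4)
  G: 0101 (length 4)
Average length = Σ p(s) × length(s) = 2.6522 bits


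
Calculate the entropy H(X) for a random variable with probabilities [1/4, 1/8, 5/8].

H(X) = -Σ p(x) log₂ p(x)
  -1/4 × log₂(1/4) = 0.5000
  -1/8 × log₂(1/8) = 0.3750
  -5/8 × log₂(5/8) = 0.4238
H(X) = 1.2988 bits


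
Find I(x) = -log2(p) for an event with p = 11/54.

Information content I(x) = -log₂(p(x))
I = -log₂(11/54) = -log₂(0.2037)
I = 2.2955 bits


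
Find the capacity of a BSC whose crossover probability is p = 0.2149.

For BSC with error probability p:
C = 1 - H(p) where H(p) is binary entropy
H(0.2149) = -0.2149 × log₂(0.2149) - 0.7851 × log₂(0.7851)
H(p) = 0.7507
C = 1 - 0.7507 = 0.2493 bits/use


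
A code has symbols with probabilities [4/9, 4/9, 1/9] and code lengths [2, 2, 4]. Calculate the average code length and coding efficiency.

Average length L = Σ p_i × l_i = 2.2222 bits
Entropy H = 1.3921 bits
Efficiency η = H/L × 100% = 62.65%


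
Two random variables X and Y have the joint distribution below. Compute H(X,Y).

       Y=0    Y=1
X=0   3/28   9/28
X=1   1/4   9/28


H(X,Y) = -Σ p(x,y) log₂ p(x,y)
  p(0,0)=3/28: -0.1071 × log₂(0.1071) = 0.3453
  p(0,1)=9/28: -0.3214 × log₂(0.3214) = 0.5263
  p(1,0)=1/4: -0.2500 × log₂(0.2500) = 0.5000
  p(1,1)=9/28: -0.3214 × log₂(0.3214) = 0.5263
H(X,Y) = 1.8979 bits


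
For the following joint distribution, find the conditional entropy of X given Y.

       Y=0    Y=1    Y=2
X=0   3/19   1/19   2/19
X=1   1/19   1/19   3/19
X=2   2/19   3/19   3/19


H(X|Y) = Σ_y p(y) H(X|Y=y)
  p(Y=0) = 6/19, H(X|Y=0) = 1.4591
  p(Y=1) = 5/19, H(X|Y=1) = 1.3710
  p(Y=2) = 8/19, H(X|Y=2) = 1.5613
H(X|Y) = 0.3158×1.4591 + 0.2632×1.3710 + 0.4211×1.5613 = 1.4789 bits


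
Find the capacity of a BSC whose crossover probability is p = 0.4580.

For BSC with error probability p:
C = 1 - H(p) where H(p) is binary entropy
H(0.4580) = -0.4580 × log₂(0.4580) - 0.5420 × log₂(0.5420)
H(p) = 0.9949
C = 1 - 0.9949 = 0.0051 bits/use


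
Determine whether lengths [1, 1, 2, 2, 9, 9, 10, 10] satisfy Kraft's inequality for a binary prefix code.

Kraft inequality: Σ 2^(-l_i) ≤ 1 for prefix-free code
Calculating: 2^(-1) + 2^(-1) + 2^(-2) + 2^(-2) + 2^(-9) + 2^(-9) + 2^(-10) + 2^(-10)
= 0.5 + 0.5 + 0.25 + 0.25 + 0.001953125 + 0.001953125 + 0.0009765625 + 0.0009765625
= 1.5059
Since 1.5059 > 1, prefix-free code does not exist


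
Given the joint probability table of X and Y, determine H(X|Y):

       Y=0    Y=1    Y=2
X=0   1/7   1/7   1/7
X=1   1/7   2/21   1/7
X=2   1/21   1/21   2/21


H(X|Y) = Σ_y p(y) H(X|Y=y)
  p(Y=0) = 1/3, H(X|Y=0) = 1.4488
  p(Y=1) = 2/7, H(X|Y=1) = 1.4591
  p(Y=2) = 8/21, H(X|Y=2) = 1.5613
H(X|Y) = 0.3333×1.4488 + 0.2857×1.4591 + 0.3810×1.5613 = 1.4946 bits


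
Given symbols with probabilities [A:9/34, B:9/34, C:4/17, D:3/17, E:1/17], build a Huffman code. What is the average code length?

Huffman tree construction:
Combine smallest probabilities repeatedly
Resulting codes:
  A: 10 (length 2)
  B: 11 (length 2)
  C: 00 (length 2)
  D: 011 (length 3)
  E: 010 (length 3)
Average length = Σ p(s) × length(s) = 2.2353 bits


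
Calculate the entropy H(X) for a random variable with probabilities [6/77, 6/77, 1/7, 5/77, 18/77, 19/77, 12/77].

H(X) = -Σ p(x) log₂ p(x)
  -6/77 × log₂(6/77) = 0.2869
  -6/77 × log₂(6/77) = 0.2869
  -1/7 × log₂(1/7) = 0.4011
  -5/77 × log₂(5/77) = 0.2562
  -18/77 × log₂(18/77) = 0.4902
  -19/77 × log₂(19/77) = 0.4982
  -12/77 × log₂(12/77) = 0.4179
H(X) = 2.6373 bits


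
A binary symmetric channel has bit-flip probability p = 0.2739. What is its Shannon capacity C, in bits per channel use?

For BSC with error probability p:
C = 1 - H(p) where H(p) is binary entropy
H(0.2739) = -0.2739 × log₂(0.2739) - 0.7261 × log₂(0.7261)
H(p) = 0.8470
C = 1 - 0.8470 = 0.1530 bits/use


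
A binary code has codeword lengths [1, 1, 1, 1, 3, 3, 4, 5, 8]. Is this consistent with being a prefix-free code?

Kraft inequality: Σ 2^(-l_i) ≤ 1 for prefix-free code
Calculating: 2^(-1) + 2^(-1) + 2^(-1) + 2^(-1) + 2^(-3) + 2^(-3) + 2^(-4) + 2^(-5) + 2^(-8)
= 0.5 + 0.5 + 0.5 + 0.5 + 0.125 + 0.125 + 0.0625 + 0.03125 + 0.00390625
= 2.3477
Since 2.3477 > 1, prefix-free code does not exist


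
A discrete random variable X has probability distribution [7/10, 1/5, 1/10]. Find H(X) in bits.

H(X) = -Σ p(x) log₂ p(x)
  -7/10 × log₂(7/10) = 0.3602
  -1/5 × log₂(1/5) = 0.4644
  -1/10 × log₂(1/10) = 0.3322
H(X) = 1.1568 bits


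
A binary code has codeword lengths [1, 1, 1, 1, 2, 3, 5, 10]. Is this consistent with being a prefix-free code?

Kraft inequality: Σ 2^(-l_i) ≤ 1 for prefix-free code
Calculating: 2^(-1) + 2^(-1) + 2^(-1) + 2^(-1) + 2^(-2) + 2^(-3) + 2^(-5) + 2^(-10)
= 0.5 + 0.5 + 0.5 + 0.5 + 0.25 + 0.125 + 0.03125 + 0.0009765625
= 2.4072
Since 2.4072 > 1, prefix-free code does not exist


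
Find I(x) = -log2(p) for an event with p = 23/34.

Information content I(x) = -log₂(p(x))
I = -log₂(23/34) = -log₂(0.6765)
I = 0.5639 bits


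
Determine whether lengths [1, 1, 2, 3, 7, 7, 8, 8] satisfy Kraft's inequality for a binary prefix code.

Kraft inequality: Σ 2^(-l_i) ≤ 1 for prefix-free code
Calculating: 2^(-1) + 2^(-1) + 2^(-2) + 2^(-3) + 2^(-7) + 2^(-7) + 2^(-8) + 2^(-8)
= 0.5 + 0.5 + 0.25 + 0.125 + 0.0078125 + 0.0078125 + 0.00390625 + 0.00390625
= 1.3984
Since 1.3984 > 1, prefix-free code does not exist


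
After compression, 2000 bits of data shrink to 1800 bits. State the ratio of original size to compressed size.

Compression ratio = Original / Compressed
= 2000 / 1800 = 1.11:1


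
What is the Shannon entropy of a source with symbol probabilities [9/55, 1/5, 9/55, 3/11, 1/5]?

H(X) = -Σ p(x) log₂ p(x)
  -9/55 × log₂(9/55) = 0.4273
  -1/5 × log₂(1/5) = 0.4644
  -9/55 × log₂(9/55) = 0.4273
  -3/11 × log₂(3/11) = 0.5112
  -1/5 × log₂(1/5) = 0.4644
H(X) = 2.2946 bits


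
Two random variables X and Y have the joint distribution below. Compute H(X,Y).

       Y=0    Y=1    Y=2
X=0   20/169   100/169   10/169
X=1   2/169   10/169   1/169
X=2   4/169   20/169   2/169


H(X,Y) = -Σ p(x,y) log₂ p(x,y)
  p(0,0)=20/169: -0.1183 × log₂(0.1183) = 0.3644
  p(0,1)=100/169: -0.5917 × log₂(0.5917) = 0.4479
  p(0,2)=10/169: -0.0592 × log₂(0.0592) = 0.2414
  p(1,0)=2/169: -0.0118 × log₂(0.0118) = 0.0758
  p(1,1)=10/169: -0.0592 × log₂(0.0592) = 0.2414
  p(1,2)=1/169: -0.0059 × log₂(0.0059) = 0.0438
  p(2,0)=4/169: -0.0237 × log₂(0.0237) = 0.1278
  p(2,1)=20/169: -0.1183 × log₂(0.1183) = 0.3644
  p(2,2)=2/169: -0.0118 × log₂(0.0118) = 0.0758
H(X,Y) = 1.9825 bits


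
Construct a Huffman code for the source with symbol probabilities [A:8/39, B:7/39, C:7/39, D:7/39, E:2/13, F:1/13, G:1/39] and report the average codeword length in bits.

Huffman tree construction:
Combine smallest probabilities repeatedly
Resulting codes:
  A: 01 (length 2)
  B: 110 (length 3)
  C: 111 (length 3)
  D: 00 (length 2)
  E: 101 (length 3)
  F: 1001 (length 4)
  G: 1000 (length 4)
Average length = Σ p(s) × length(s) = 2.7179 bits


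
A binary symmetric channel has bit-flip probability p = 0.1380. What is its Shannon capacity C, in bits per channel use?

For BSC with error probability p:
C = 1 - H(p) where H(p) is binary entropy
H(0.1380) = -0.1380 × log₂(0.1380) - 0.8620 × log₂(0.8620)
H(p) = 0.5790
C = 1 - 0.5790 = 0.4210 bits/use


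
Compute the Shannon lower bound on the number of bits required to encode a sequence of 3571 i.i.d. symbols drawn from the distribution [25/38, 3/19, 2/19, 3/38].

Entropy H = 1.4490 bits/symbol
Minimum bits = H × n = 1.4490 × 3571
= 5174.21 bits


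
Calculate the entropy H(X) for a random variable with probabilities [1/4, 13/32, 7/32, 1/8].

H(X) = -Σ p(x) log₂ p(x)
  -1/4 × log₂(1/4) = 0.5000
  -13/32 × log₂(13/32) = 0.5279
  -7/32 × log₂(7/32) = 0.4796
  -1/8 × log₂(1/8) = 0.3750
H(X) = 1.8826 bits


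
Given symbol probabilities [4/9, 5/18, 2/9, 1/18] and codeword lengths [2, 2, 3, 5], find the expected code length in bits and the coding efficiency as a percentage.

Average length L = Σ p_i × l_i = 2.3889 bits
Entropy H = 1.7472 bits
Efficiency η = H/L × 100% = 73.14%


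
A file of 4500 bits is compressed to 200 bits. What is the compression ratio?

Compression ratio = Original / Compressed
= 4500 / 200 = 22.50:1


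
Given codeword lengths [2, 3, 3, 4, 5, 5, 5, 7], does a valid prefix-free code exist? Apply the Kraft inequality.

Kraft inequality: Σ 2^(-l_i) ≤ 1 for prefix-free code
Calculating: 2^(-2) + 2^(-3) + 2^(-3) + 2^(-4) + 2^(-5) + 2^(-5) + 2^(-5) + 2^(-7)
= 0.25 + 0.125 + 0.125 + 0.0625 + 0.03125 + 0.03125 + 0.03125 + 0.0078125
= 0.6641
Since 0.6641 ≤ 1, prefix-free code exists


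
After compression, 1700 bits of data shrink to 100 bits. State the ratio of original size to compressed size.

Compression ratio = Original / Compressed
= 1700 / 100 = 17.00:1


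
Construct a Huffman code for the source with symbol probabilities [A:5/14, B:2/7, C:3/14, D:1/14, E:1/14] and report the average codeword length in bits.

Huffman tree construction:
Combine smallest probabilities repeatedly
Resulting codes:
  A: 11 (length 2)
  B: 10 (length 2)
  C: 01 (length 2)
  D: 000 (length 3)
  E: 001 (length 3)
Average length = Σ p(s) × length(s) = 2.1429 bits


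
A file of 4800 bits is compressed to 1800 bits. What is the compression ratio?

Compression ratio = Original / Compressed
= 4800 / 1800 = 2.67:1


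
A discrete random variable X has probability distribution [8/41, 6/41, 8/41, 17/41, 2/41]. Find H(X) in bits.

H(X) = -Σ p(x) log₂ p(x)
  -8/41 × log₂(8/41) = 0.4600
  -6/41 × log₂(6/41) = 0.4057
  -8/41 × log₂(8/41) = 0.4600
  -17/41 × log₂(17/41) = 0.5266
  -2/41 × log₂(2/41) = 0.2126
H(X) = 2.0650 bits


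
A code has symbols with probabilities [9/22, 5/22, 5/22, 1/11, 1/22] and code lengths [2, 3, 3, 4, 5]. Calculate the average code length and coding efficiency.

Average length L = Σ p_i × l_i = 2.7727 bits
Entropy H = 2.0163 bits
Efficiency η = H/L × 100% = 72.72%


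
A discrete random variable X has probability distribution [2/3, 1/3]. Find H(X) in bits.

H(X) = -Σ p(x) log₂ p(x)
  -2/3 × log₂(2/3) = 0.3900
  -1/3 × log₂(1/3) = 0.5283
H(X) = 0.9183 bits


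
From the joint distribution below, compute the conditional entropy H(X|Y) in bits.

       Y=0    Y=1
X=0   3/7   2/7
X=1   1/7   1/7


H(X|Y) = Σ_y p(y) H(X|Y=y)
  p(Y=0) = 4/7, H(X|Y=0) = 0.8113
  p(Y=1) = 3/7, H(X|Y=1) = 0.9183
H(X|Y) = 0.5714×0.8113 + 0.4286×0.9183 = 0.8571 bits


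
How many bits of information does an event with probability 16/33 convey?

Information content I(x) = -log₂(p(x))
I = -log₂(16/33) = -log₂(0.4848)
I = 1.0444 bits


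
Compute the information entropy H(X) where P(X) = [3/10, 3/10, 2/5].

H(X) = -Σ p(x) log₂ p(x)
  -3/10 × log₂(3/10) = 0.5211
  -3/10 × log₂(3/10) = 0.5211
  -2/5 × log₂(2/5) = 0.5288
H(X) = 1.5710 bits


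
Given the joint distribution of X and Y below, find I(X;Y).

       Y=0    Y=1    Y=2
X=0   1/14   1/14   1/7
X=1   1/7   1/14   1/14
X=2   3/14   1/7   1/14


H(X) = 1.5567, H(Y) = 1.5567, H(X,Y) = 3.0391
I(X;Y) = H(X) + H(Y) - H(X,Y) = 0.0742 bits


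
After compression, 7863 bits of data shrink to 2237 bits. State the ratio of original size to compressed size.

Compression ratio = Original / Compressed
= 7863 / 2237 = 3.51:1


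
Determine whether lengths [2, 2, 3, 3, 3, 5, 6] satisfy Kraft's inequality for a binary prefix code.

Kraft inequality: Σ 2^(-l_i) ≤ 1 for prefix-free code
Calculating: 2^(-2) + 2^(-2) + 2^(-3) + 2^(-3) + 2^(-3) + 2^(-5) + 2^(-6)
= 0.25 + 0.25 + 0.125 + 0.125 + 0.125 + 0.03125 + 0.015625
= 0.9219
Since 0.9219 ≤ 1, prefix-free code exists


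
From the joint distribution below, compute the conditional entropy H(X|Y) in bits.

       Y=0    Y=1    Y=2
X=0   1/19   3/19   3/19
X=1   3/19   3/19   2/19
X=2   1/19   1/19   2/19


H(X|Y) = Σ_y p(y) H(X|Y=y)
  p(Y=0) = 5/19, H(X|Y=0) = 1.3710
  p(Y=1) = 7/19, H(X|Y=1) = 1.4488
  p(Y=2) = 7/19, H(X|Y=2) = 1.5567
H(X|Y) = 0.2632×1.3710 + 0.3684×1.4488 + 0.3684×1.5567 = 1.4681 bits


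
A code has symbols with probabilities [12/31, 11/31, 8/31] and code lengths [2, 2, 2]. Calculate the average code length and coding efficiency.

Average length L = Σ p_i × l_i = 2.0000 bits
Entropy H = 1.5647 bits
Efficiency η = H/L × 100% = 78.24%


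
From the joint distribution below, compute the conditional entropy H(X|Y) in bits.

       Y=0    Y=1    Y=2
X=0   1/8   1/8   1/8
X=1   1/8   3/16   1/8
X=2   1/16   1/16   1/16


H(X|Y) = Σ_y p(y) H(X|Y=y)
  p(Y=0) = 5/16, H(X|Y=0) = 1.5219
  p(Y=1) = 3/8, H(X|Y=1) = 1.4591
  p(Y=2) = 5/16, H(X|Y=2) = 1.5219
H(X|Y) = 0.3125×1.5219 + 0.3750×1.4591 + 0.3125×1.5219 = 1.4984 bits


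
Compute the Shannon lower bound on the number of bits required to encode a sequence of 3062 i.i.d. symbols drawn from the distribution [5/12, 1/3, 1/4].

Entropy H = 1.5546 bits/symbol
Minimum bits = H × n = 1.5546 × 3062
= 4760.14 bits


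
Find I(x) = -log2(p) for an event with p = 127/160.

Information content I(x) = -log₂(p(x))
I = -log₂(127/160) = -log₂(0.7937)
I = 0.3332 bits


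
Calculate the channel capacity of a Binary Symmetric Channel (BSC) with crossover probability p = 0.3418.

For BSC with error probability p:
C = 1 - H(p) where H(p) is binary entropy
H(0.3418) = -0.3418 × log₂(0.3418) - 0.6582 × log₂(0.6582)
H(p) = 0.9265
C = 1 - 0.9265 = 0.0735 bits/use


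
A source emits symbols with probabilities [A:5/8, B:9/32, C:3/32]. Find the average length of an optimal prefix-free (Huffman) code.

Huffman tree construction:
Combine smallest probabilities repeatedly
Resulting codes:
  A: 1 (length 1)
  B: 01 (length 2)
  C: 00 (length 2)
Average length = Σ p(s) × length(s) = 1.3750 bits


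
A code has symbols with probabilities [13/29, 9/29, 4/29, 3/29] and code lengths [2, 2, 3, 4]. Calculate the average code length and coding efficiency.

Average length L = Σ p_i × l_i = 2.3448 bits
Entropy H = 1.7756 bits
Efficiency η = H/L × 100% = 75.72%


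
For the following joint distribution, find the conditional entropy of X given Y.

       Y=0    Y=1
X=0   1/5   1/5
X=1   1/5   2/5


H(X|Y) = Σ_y p(y) H(X|Y=y)
  p(Y=0) = 2/5, H(X|Y=0) = 1.0000
  p(Y=1) = 3/5, H(X|Y=1) = 0.9183
H(X|Y) = 0.4000×1.0000 + 0.6000×0.9183 = 0.9510 bits


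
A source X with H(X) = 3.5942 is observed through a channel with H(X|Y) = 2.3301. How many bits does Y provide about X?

I(X;Y) = H(X) - H(X|Y)
I(X;Y) = 3.5942 - 2.3301 = 1.2641 bits


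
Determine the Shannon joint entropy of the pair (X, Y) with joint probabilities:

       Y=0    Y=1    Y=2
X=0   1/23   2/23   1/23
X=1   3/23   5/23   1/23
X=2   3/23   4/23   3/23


H(X,Y) = -Σ p(x,y) log₂ p(x,y)
  p(0,0)=1/23: -0.0435 × log₂(0.0435) = 0.1967
  p(0,1)=2/23: -0.0870 × log₂(0.0870) = 0.3064
  p(0,2)=1/23: -0.0435 × log₂(0.0435) = 0.1967
  p(1,0)=3/23: -0.1304 × log₂(0.1304) = 0.3833
  p(1,1)=5/23: -0.2174 × log₂(0.2174) = 0.4786
  p(1,2)=1/23: -0.0435 × log₂(0.0435) = 0.1967
  p(2,0)=3/23: -0.1304 × log₂(0.1304) = 0.3833
  p(2,1)=4/23: -0.1739 × log₂(0.1739) = 0.4389
  p(2,2)=3/23: -0.1304 × log₂(0.1304) = 0.3833
H(X,Y) = 2.9638 bits


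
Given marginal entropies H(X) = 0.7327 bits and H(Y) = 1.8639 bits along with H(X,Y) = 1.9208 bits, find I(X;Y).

I(X;Y) = H(X) + H(Y) - H(X,Y)
I(X;Y) = 0.7327 + 1.8639 - 1.9208 = 0.6758 bits


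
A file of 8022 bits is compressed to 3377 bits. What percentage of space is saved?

Space savings = (1 - Compressed/Original) × 100%
= (1 - 3377/8022) × 100%
= 57.90%


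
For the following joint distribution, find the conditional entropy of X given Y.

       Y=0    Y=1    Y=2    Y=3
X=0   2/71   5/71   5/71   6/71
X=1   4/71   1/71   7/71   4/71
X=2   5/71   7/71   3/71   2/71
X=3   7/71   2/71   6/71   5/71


H(X|Y) = Σ_y p(y) H(X|Y=y)
  p(Y=0) = 18/71, H(X|Y=0) = 1.8776
  p(Y=1) = 15/71, H(X|Y=1) = 1.6895
  p(Y=2) = 21/71, H(X|Y=2) = 1.9387
  p(Y=3) = 17/71, H(X|Y=3) = 1.9040
H(X|Y) = 0.2535×1.8776 + 0.2113×1.6895 + 0.2958×1.9387 + 0.2394×1.9040 = 1.8623 bits


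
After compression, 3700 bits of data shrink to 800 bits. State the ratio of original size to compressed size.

Compression ratio = Original / Compressed
= 3700 / 800 = 4.62:1


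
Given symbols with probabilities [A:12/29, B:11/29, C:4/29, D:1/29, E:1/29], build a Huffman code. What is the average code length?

Huffman tree construction:
Combine smallest probabilities repeatedly
Resulting codes:
  A: 0 (length 1)
  B: 11 (length 2)
  C: 101 (length 3)
  D: 1000 (length 4)
  E: 1001 (length 4)
Average length = Σ p(s) × length(s) = 1.8621 bits


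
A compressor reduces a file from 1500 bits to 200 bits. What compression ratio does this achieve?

Compression ratio = Original / Compressed
= 1500 / 200 = 7.50:1


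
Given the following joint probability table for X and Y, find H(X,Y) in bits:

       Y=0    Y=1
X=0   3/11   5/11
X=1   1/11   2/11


H(X,Y) = -Σ p(x,y) log₂ p(x,y)
  p(0,0)=3/11: -0.2727 × log₂(0.2727) = 0.5112
  p(0,1)=5/11: -0.4545 × log₂(0.4545) = 0.5170
  p(1,0)=1/11: -0.0909 × log₂(0.0909) = 0.3145
  p(1,1)=2/11: -0.1818 × log₂(0.1818) = 0.4472
H(X,Y) = 1.7899 bits


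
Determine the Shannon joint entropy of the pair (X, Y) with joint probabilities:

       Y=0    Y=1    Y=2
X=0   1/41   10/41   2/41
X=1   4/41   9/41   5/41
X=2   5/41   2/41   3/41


H(X,Y) = -Σ p(x,y) log₂ p(x,y)
  p(0,0)=1/41: -0.0244 × log₂(0.0244) = 0.1307
  p(0,1)=10/41: -0.2439 × log₂(0.2439) = 0.4965
  p(0,2)=2/41: -0.0488 × log₂(0.0488) = 0.2126
  p(1,0)=4/41: -0.0976 × log₂(0.0976) = 0.3276
  p(1,1)=9/41: -0.2195 × log₂(0.2195) = 0.4802
  p(1,2)=5/41: -0.1220 × log₂(0.1220) = 0.3702
  p(2,0)=5/41: -0.1220 × log₂(0.1220) = 0.3702
  p(2,1)=2/41: -0.0488 × log₂(0.0488) = 0.2126
  p(2,2)=3/41: -0.0732 × log₂(0.0732) = 0.2760
H(X,Y) = 2.8765 bits


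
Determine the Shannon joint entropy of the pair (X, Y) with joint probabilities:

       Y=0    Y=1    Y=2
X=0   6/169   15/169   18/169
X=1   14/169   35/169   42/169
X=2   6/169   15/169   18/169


H(X,Y) = -Σ p(x,y) log₂ p(x,y)
  p(0,0)=6/169: -0.0355 × log₂(0.0355) = 0.1710
  p(0,1)=15/169: -0.0888 × log₂(0.0888) = 0.3101
  p(0,2)=18/169: -0.1065 × log₂(0.1065) = 0.3441
  p(1,0)=14/169: -0.0828 × log₂(0.0828) = 0.2977
  p(1,1)=35/169: -0.2071 × log₂(0.2071) = 0.4704
  p(1,2)=42/169: -0.2485 × log₂(0.2485) = 0.4992
  p(2,0)=6/169: -0.0355 × log₂(0.0355) = 0.1710
  p(2,1)=15/169: -0.0888 × log₂(0.0888) = 0.3101
  p(2,2)=18/169: -0.1065 × log₂(0.1065) = 0.3441
H(X,Y) = 2.9178 bits


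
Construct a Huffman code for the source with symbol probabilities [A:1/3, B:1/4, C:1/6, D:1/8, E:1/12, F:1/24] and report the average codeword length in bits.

Huffman tree construction:
Combine smallest probabilities repeatedly
Resulting codes:
  A: 11 (length 2)
  B: 01 (length 2)
  C: 00 (length 2)
  D: 100 (length 3)
  E: 1011 (length 4)
  F: 1010 (length 4)
Average length = Σ p(s) × length(s) = 2.3750 bits


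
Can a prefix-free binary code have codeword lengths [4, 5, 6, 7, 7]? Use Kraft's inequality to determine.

Kraft inequality: Σ 2^(-l_i) ≤ 1 for prefix-free code
Calculating: 2^(-4) + 2^(-5) + 2^(-6) + 2^(-7) + 2^(-7)
= 0.0625 + 0.03125 + 0.015625 + 0.0078125 + 0.0078125
= 0.1250
Since 0.1250 ≤ 1, prefix-free code exists


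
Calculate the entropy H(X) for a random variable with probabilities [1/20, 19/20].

H(X) = -Σ p(x) log₂ p(x)
  -1/20 × log₂(1/20) = 0.2161
  -19/20 × log₂(19/20) = 0.0703
H(X) = 0.2864 bits


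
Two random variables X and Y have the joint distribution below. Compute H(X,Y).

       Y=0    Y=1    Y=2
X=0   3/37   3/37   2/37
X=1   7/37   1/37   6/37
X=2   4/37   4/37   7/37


H(X,Y) = -Σ p(x,y) log₂ p(x,y)
  p(0,0)=3/37: -0.0811 × log₂(0.0811) = 0.2939
  p(0,1)=3/37: -0.0811 × log₂(0.0811) = 0.2939
  p(0,2)=2/37: -0.0541 × log₂(0.0541) = 0.2275
  p(1,0)=7/37: -0.1892 × log₂(0.1892) = 0.4545
  p(1,1)=1/37: -0.0270 × log₂(0.0270) = 0.1408
  p(1,2)=6/37: -0.1622 × log₂(0.1622) = 0.4256
  p(2,0)=4/37: -0.1081 × log₂(0.1081) = 0.3470
  p(2,1)=4/37: -0.1081 × log₂(0.1081) = 0.3470
  p(2,2)=7/37: -0.1892 × log₂(0.1892) = 0.4545
H(X,Y) = 2.9845 bits


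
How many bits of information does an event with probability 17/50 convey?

Information content I(x) = -log₂(p(x))
I = -log₂(17/50) = -log₂(0.3400)
I = 1.5564 bits


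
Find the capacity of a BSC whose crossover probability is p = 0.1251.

For BSC with error probability p:
C = 1 - H(p) where H(p) is binary entropy
H(0.1251) = -0.1251 × log₂(0.1251) - 0.8749 × log₂(0.8749)
H(p) = 0.5438
C = 1 - 0.5438 = 0.4562 bits/use


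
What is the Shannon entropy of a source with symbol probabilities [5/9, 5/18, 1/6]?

H(X) = -Σ p(x) log₂ p(x)
  -5/9 × log₂(5/9) = 0.4711
  -5/18 × log₂(5/18) = 0.5133
  -1/6 × log₂(1/6) = 0.4308
H(X) = 1.4153 bits


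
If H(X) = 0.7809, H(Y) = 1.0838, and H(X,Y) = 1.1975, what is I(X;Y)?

I(X;Y) = H(X) + H(Y) - H(X,Y)
I(X;Y) = 0.7809 + 1.0838 - 1.1975 = 0.6672 bits


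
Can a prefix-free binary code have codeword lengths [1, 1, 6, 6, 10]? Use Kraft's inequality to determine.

Kraft inequality: Σ 2^(-l_i) ≤ 1 for prefix-free code
Calculating: 2^(-1) + 2^(-1) + 2^(-6) + 2^(-6) + 2^(-10)
= 0.5 + 0.5 + 0.015625 + 0.015625 + 0.0009765625
= 1.0322
Since 1.0322 > 1, prefix-free code does not exist


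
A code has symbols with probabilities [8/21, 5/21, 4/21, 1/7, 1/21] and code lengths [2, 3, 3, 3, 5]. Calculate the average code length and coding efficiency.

Average length L = Σ p_i × l_i = 2.7143 bits
Entropy H = 2.0892 bits
Efficiency η = H/L × 100% = 76.97%


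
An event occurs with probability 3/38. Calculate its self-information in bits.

Information content I(x) = -log₂(p(x))
I = -log₂(3/38) = -log₂(0.0789)
I = 3.6630 bits


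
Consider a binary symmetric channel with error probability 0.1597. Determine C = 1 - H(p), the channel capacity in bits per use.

For BSC with error probability p:
C = 1 - H(p) where H(p) is binary entropy
H(0.1597) = -0.1597 × log₂(0.1597) - 0.8403 × log₂(0.8403)
H(p) = 0.6336
C = 1 - 0.6336 = 0.3664 bits/use


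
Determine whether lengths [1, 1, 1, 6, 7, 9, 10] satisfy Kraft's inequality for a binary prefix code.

Kraft inequality: Σ 2^(-l_i) ≤ 1 for prefix-free code
Calculating: 2^(-1) + 2^(-1) + 2^(-1) + 2^(-6) + 2^(-7) + 2^(-9) + 2^(-10)
= 0.5 + 0.5 + 0.5 + 0.015625 + 0.0078125 + 0.001953125 + 0.0009765625
= 1.5264
Since 1.5264 > 1, prefix-free code does not exist


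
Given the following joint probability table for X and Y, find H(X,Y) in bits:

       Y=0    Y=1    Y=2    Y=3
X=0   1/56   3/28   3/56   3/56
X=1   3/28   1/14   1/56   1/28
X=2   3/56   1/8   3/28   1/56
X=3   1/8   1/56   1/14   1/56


H(X,Y) = -Σ p(x,y) log₂ p(x,y)
  p(0,0)=1/56: -0.0179 × log₂(0.0179) = 0.1037
  p(0,1)=3/28: -0.1071 × log₂(0.1071) = 0.3453
  p(0,2)=3/56: -0.0536 × log₂(0.0536) = 0.2262
  p(0,3)=3/56: -0.0536 × log₂(0.0536) = 0.2262
  p(1,0)=3/28: -0.1071 × log₂(0.1071) = 0.3453
  p(1,1)=1/14: -0.0714 × log₂(0.0714) = 0.2720
  p(1,2)=1/56: -0.0179 × log₂(0.0179) = 0.1037
  p(1,3)=1/28: -0.0357 × log₂(0.0357) = 0.1717
  p(2,0)=3/56: -0.0536 × log₂(0.0536) = 0.2262
  p(2,1)=1/8: -0.1250 × log₂(0.1250) = 0.3750
  p(2,2)=3/28: -0.1071 × log₂(0.1071) = 0.3453
  p(2,3)=1/56: -0.0179 × log₂(0.0179) = 0.1037
  p(3,0)=1/8: -0.1250 × log₂(0.1250) = 0.3750
  p(3,1)=1/56: -0.0179 × log₂(0.0179) = 0.1037
  p(3,2)=1/14: -0.0714 × log₂(0.0714) = 0.2720
  p(3,3)=1/56: -0.0179 × log₂(0.0179) = 0.1037
H(X,Y) = 3.6985 bits


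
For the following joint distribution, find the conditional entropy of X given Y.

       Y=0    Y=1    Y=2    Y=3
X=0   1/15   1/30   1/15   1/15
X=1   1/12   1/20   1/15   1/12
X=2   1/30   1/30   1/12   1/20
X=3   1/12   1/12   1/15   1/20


H(X|Y) = Σ_y p(y) H(X|Y=y)
  p(Y=0) = 4/15, H(X|Y=0) = 1.9238
  p(Y=1) = 1/5, H(X|Y=1) = 1.8879
  p(Y=2) = 17/60, H(X|Y=2) = 1.9928
  p(Y=3) = 1/4, H(X|Y=3) = 1.9656
H(X|Y) = 0.2667×1.9238 + 0.2000×1.8879 + 0.2833×1.9928 + 0.2500×1.9656 = 1.9466 bits


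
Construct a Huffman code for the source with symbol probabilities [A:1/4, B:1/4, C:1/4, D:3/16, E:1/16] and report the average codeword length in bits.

Huffman tree construction:
Combine smallest probabilities repeatedly
Resulting codes:
  A: 00 (length 2)
  B: 01 (length 2)
  C: 10 (length 2)
  D: 111 (length 3)
  E: 110 (length 3)
Average length = Σ p(s) × length(s) = 2.2500 bits


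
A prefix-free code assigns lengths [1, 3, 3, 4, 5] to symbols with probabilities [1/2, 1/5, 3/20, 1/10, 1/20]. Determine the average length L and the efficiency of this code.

Average length L = Σ p_i × l_i = 2.2000 bits
Entropy H = 1.9232 bits
Efficiency η = H/L × 100% = 87.42%


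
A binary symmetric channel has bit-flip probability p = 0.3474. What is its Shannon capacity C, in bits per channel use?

For BSC with error probability p:
C = 1 - H(p) where H(p) is binary entropy
H(0.3474) = -0.3474 × log₂(0.3474) - 0.6526 × log₂(0.6526)
H(p) = 0.9317
C = 1 - 0.9317 = 0.0683 bits/use


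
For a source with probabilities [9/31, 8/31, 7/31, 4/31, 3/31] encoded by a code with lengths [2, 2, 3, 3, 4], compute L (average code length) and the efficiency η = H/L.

Average length L = Σ p_i × l_i = 2.5484 bits
Entropy H = 2.2143 bits
Efficiency η = H/L × 100% = 86.89%


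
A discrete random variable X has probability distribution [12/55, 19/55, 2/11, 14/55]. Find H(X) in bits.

H(X) = -Σ p(x) log₂ p(x)
  -12/55 × log₂(12/55) = 0.4792
  -19/55 × log₂(19/55) = 0.5297
  -2/11 × log₂(2/11) = 0.4472
  -14/55 × log₂(14/55) = 0.5025
H(X) = 1.9586 bits


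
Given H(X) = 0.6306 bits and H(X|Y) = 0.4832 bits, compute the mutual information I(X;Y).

I(X;Y) = H(X) - H(X|Y)
I(X;Y) = 0.6306 - 0.4832 = 0.1474 bits
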